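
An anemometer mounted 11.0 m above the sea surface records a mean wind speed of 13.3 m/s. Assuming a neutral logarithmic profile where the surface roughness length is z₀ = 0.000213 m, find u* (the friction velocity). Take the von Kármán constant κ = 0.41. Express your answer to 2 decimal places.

u* ≈ 0.50 m/s

Log law: V(z) = (u*/κ) · ln(z/z₀) ⇒ u* = κ · V / ln(z/z₀)
u* = 0.41 × 13.3 / ln(11.0/0.000213) = 0.41 × 13.3 / 10.8521
   = 5.4530 / 10.8521 = 0.5025 m/s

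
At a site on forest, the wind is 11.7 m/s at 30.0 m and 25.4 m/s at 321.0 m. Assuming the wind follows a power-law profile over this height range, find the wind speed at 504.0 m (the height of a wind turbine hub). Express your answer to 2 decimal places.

29.44 m/s

First find α: α = ln(V₂/V₁)/ln(z₂/z₁) = ln(25.4/11.7)/ln(321.0/30.0) = 0.77516/2.37024 = 0.3270
Extrapolate from 321.0 m to 504.0 m: V₃ = 25.4 × (504.0/321.0)^0.3270 = 25.4 × 1.1590 = 29.4380 m/s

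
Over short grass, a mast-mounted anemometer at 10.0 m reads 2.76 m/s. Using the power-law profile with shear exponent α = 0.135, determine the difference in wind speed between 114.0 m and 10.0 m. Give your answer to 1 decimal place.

Power law: V₂ = V₁ · (z₂/z₁)^α = 2.76 × (11.4000)^0.135 = 3.8335 m/s
ΔV = 3.8335 − 2.76 = 1.0735 m/s

1.1 m/s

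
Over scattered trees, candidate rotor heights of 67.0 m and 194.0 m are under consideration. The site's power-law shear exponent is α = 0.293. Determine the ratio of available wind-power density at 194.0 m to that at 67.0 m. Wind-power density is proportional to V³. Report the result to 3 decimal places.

2.546

Speed ratio: V_B/V_A = (z_B/z_A)^α = (194.0/67.0)^0.293 = (2.8955)^0.293 = 1.36548
Power-density ratio: P_B/P_A = (V_B/V_A)³ = (1.36548)³ = 2.54600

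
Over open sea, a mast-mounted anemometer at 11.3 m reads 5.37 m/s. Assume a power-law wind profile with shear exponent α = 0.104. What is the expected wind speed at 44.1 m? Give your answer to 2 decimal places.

Power-law profile: V₂ = V₁ · (z₂/z₁)^α
V₂ = 5.37 × (44.1/11.3)^0.104 = 5.37 × (3.9027)^0.104
    = 5.37 × 1.1521 = 6.1869 m/s

6.19 m/s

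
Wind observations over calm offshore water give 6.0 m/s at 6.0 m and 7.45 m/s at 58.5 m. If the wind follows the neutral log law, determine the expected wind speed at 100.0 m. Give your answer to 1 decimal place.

Log law: V ∝ ln(z/z₀). From the pair, with r = V₁/V₂ = 0.80537,
ln z₀ = (ln z₁ − r·ln z₂)/(1 − r) = (1.7918 − 0.80537×4.0690)/0.19463 = -7.6314 → z₀ = 0.0004850 m
V₃ = V₁ · ln(z₃/z₀)/ln(z₁/z₀) = 6.0 × 12.2366/9.4232 = 7.7914 m/s

7.8 m/s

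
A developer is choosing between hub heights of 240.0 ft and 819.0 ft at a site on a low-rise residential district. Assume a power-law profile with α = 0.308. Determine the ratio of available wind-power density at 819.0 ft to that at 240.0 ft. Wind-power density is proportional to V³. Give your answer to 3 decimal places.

Speed ratio: V_B/V_A = (z_B/z_A)^α = (819.0/240.0)^0.308 = (3.4125)^0.308 = 1.45944
Power-density ratio: P_B/P_A = (V_B/V_A)³ = (1.45944)³ = 3.10856

3.109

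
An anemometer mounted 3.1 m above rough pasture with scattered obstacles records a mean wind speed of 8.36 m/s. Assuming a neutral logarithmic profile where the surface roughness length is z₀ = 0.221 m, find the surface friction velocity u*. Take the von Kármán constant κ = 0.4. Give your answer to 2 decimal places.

Log law: V(z) = (u*/κ) · ln(z/z₀) ⇒ u* = κ · V / ln(z/z₀)
u* = 0.4 × 8.36 / ln(3.1/0.221) = 0.4 × 8.36 / 2.6410
   = 3.3440 / 2.6410 = 1.2662 m/s

u* ≈ 1.27 m/s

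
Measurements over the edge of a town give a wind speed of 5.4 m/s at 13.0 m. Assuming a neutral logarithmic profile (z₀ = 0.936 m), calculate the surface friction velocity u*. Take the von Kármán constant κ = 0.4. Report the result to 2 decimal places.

Log law: V(z) = (u*/κ) · ln(z/z₀) ⇒ u* = κ · V / ln(z/z₀)
u* = 0.4 × 5.4 / ln(13.0/0.936) = 0.4 × 5.4 / 2.6311
   = 2.1600 / 2.6311 = 0.8210 m/s

u* ≈ 0.82 m/s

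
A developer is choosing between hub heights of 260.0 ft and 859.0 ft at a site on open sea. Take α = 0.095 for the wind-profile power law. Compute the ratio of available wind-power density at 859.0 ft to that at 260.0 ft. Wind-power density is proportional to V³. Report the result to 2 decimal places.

1.41

Speed ratio: V_B/V_A = (z_B/z_A)^α = (859.0/260.0)^0.095 = (3.3038)^0.095 = 1.12023
Power-density ratio: P_B/P_A = (V_B/V_A)³ = (1.12023)³ = 1.40579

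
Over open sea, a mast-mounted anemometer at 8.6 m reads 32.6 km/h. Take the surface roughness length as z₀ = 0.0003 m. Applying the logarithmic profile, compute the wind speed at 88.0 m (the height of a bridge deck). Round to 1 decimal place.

40.0 km/h

Log law: V(z) ∝ ln(z/z₀), so V₂/V₁ = ln(z₂/z₀) / ln(z₁/z₀).
ln(88.0/0.0003) = 12.5891, ln(8.6/0.0003) = 10.2635
V₂ = 32.6 × 12.5891/10.2635 = 32.6 × 1.2266 = 39.9867 km/h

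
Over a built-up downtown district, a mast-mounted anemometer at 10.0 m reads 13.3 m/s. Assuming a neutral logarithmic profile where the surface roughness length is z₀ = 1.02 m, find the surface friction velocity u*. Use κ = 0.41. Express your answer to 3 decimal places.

Log law: V(z) = (u*/κ) · ln(z/z₀) ⇒ u* = κ · V / ln(z/z₀)
u* = 0.41 × 13.3 / ln(10.0/1.02) = 0.41 × 13.3 / 2.2828
   = 5.4530 / 2.2828 = 2.3888 m/s

u* ≈ 2.389 m/s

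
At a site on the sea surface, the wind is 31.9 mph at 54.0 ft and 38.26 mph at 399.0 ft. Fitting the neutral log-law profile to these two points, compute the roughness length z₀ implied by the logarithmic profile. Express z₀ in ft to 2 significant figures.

z₀ ≈ 0.0024 ft

Log law: V(z) ∝ ln(z/z₀). With r = V₁/V₂ = 31.9/38.26 = 0.83377,
r · ln(z₂/z₀) = ln(z₁/z₀) ⇒ ln z₀ = (ln z₁ − r·ln z₂)/(1 − r)
ln z₀ = (3.98898 − 0.83377×5.98896) / 0.16623 = -6.0423
z₀ = exp(-6.0423) = 0.002376 ft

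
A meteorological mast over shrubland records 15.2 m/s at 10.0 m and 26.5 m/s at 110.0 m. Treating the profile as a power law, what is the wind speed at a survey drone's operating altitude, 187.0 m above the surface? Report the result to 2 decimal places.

First find α: α = ln(V₂/V₁)/ln(z₂/z₁) = ln(26.5/15.2)/ln(110.0/10.0) = 0.55585/2.39790 = 0.2318
Extrapolate from 110.0 m to 187.0 m: V₃ = 26.5 × (187.0/110.0)^0.2318 = 26.5 × 1.1309 = 29.9685 m/s

29.97 m/s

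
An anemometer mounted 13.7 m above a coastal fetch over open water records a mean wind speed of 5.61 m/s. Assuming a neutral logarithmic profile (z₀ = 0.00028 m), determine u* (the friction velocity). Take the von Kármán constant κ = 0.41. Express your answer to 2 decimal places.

u* ≈ 0.21 m/s

Log law: V(z) = (u*/κ) · ln(z/z₀) ⇒ u* = κ · V / ln(z/z₀)
u* = 0.41 × 5.61 / ln(13.7/0.00028) = 0.41 × 5.61 / 10.7981
   = 2.3001 / 10.7981 = 0.2130 m/s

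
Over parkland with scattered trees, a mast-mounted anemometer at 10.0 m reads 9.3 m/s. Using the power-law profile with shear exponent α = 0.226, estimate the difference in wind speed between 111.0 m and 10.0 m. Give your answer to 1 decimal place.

Power law: V₂ = V₁ · (z₂/z₁)^α = 9.3 × (11.1000)^0.226 = 16.0223 m/s
ΔV = 16.0223 − 9.3 = 6.7223 m/s

6.7 m/s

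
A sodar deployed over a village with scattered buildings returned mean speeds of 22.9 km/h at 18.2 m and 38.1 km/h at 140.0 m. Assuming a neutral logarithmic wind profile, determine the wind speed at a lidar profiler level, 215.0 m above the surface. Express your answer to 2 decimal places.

41.30 km/h

Log law: V ∝ ln(z/z₀). From the pair, with r = V₁/V₂ = 0.60105,
ln z₀ = (ln z₁ − r·ln z₂)/(1 − r) = (2.9014 − 0.60105×4.9416)/0.39895 = -0.1723 → z₀ = 0.8417 m
V₃ = V₁ · ln(z₃/z₀)/ln(z₁/z₀) = 22.9 × 5.5430/3.0738 = 41.2961 km/h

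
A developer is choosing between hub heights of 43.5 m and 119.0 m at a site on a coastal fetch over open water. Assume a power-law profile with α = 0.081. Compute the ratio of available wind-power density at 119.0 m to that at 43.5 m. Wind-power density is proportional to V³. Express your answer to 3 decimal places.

Speed ratio: V_B/V_A = (z_B/z_A)^α = (119.0/43.5)^0.081 = (2.7356)^0.081 = 1.08493
Power-density ratio: P_B/P_A = (V_B/V_A)³ = (1.08493)³ = 1.27704

1.277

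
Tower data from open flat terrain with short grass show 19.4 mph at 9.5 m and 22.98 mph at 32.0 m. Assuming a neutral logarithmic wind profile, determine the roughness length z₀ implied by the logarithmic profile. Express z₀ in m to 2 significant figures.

Log law: V(z) ∝ ln(z/z₀). With r = V₁/V₂ = 19.4/22.98 = 0.84421,
r · ln(z₂/z₀) = ln(z₁/z₀) ⇒ ln z₀ = (ln z₁ − r·ln z₂)/(1 − r)
ln z₀ = (2.25129 − 0.84421×3.46574) / 0.15579 = -4.3298
z₀ = exp(-4.3298) = 0.01317 m

z₀ ≈ 0.013 m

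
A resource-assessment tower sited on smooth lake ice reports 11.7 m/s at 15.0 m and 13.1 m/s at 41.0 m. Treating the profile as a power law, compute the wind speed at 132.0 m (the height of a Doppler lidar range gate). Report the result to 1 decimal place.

First find α: α = ln(V₂/V₁)/ln(z₂/z₁) = ln(13.1/11.7)/ln(41.0/15.0) = 0.11302/1.00552 = 0.1124
Extrapolate from 41.0 m to 132.0 m: V₃ = 13.1 × (132.0/41.0)^0.1124 = 13.1 × 1.1405 = 14.9399 m/s

14.9 m/s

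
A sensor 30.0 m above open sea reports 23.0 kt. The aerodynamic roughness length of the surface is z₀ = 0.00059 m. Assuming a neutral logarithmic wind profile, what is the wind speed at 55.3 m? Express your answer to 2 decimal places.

Log law: V(z) ∝ ln(z/z₀), so V₂/V₁ = ln(z₂/z₀) / ln(z₁/z₀).
ln(55.3/0.00059) = 11.4482, ln(30.0/0.00059) = 10.8366
V₂ = 23.0 × 11.4482/10.8366 = 23.0 × 1.0564 = 24.2980 kt

24.30 kt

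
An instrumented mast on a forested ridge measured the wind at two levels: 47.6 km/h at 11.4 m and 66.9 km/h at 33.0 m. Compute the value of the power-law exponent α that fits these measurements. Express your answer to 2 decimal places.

α ≈ 0.32

Power law: V₂/V₁ = (z₂/z₁)^α ⇒ α = ln(V₂/V₁) / ln(z₂/z₁)
α = ln(66.9/47.6) / ln(33.0/11.4) = ln(1.4055) / ln(2.8947)
  = 0.34037 / 1.06289 = 0.32023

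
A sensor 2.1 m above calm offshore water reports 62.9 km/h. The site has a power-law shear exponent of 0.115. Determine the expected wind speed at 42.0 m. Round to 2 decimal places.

88.77 km/h

Power-law profile: V₂ = V₁ · (z₂/z₁)^α
V₂ = 62.9 × (42.0/2.1)^0.115 = 62.9 × (20.0000)^0.115
    = 62.9 × 1.4113 = 88.7706 km/h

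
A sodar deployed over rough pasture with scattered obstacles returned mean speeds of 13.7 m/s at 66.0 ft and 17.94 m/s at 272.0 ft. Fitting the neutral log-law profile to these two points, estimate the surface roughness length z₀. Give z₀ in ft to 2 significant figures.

z₀ ≈ 0.68 ft

Log law: V(z) ∝ ln(z/z₀). With r = V₁/V₂ = 13.7/17.94 = 0.76366,
r · ln(z₂/z₀) = ln(z₁/z₀) ⇒ ln z₀ = (ln z₁ − r·ln z₂)/(1 − r)
ln z₀ = (4.18965 − 0.76366×5.60580) / 0.23634 = -0.3861
z₀ = exp(-0.3861) = 0.6797 ft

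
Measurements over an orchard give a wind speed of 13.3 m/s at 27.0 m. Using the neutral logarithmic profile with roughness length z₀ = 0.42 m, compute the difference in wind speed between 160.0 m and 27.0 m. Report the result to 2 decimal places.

Log law: V₂ = V₁ · ln(z₂/z₀)/ln(z₁/z₀) = 13.3 × 5.9427/4.1633 = 18.9842 m/s
ΔV = 18.9842 − 13.3 = 5.6842 m/s

5.68 m/s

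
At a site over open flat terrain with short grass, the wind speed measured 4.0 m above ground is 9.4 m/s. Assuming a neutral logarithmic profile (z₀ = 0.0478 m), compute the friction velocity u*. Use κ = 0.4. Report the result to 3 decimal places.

Log law: V(z) = (u*/κ) · ln(z/z₀) ⇒ u* = κ · V / ln(z/z₀)
u* = 0.4 × 9.4 / ln(4.0/0.0478) = 0.4 × 9.4 / 4.4270
   = 3.7600 / 4.4270 = 0.8493 m/s

u* ≈ 0.849 m/s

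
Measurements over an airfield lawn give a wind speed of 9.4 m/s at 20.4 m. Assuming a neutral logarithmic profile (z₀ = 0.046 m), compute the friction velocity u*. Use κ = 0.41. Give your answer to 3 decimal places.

u* ≈ 0.632 m/s

Log law: V(z) = (u*/κ) · ln(z/z₀) ⇒ u* = κ · V / ln(z/z₀)
u* = 0.41 × 9.4 / ln(20.4/0.046) = 0.41 × 9.4 / 6.0946
   = 3.8540 / 6.0946 = 0.6324 m/s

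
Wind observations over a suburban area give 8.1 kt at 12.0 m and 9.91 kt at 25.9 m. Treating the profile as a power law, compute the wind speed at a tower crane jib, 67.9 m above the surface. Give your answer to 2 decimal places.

12.76 kt

First find α: α = ln(V₂/V₁)/ln(z₂/z₁) = ln(9.91/8.1)/ln(25.9/12.0) = 0.20168/0.76934 = 0.2621
Extrapolate from 25.9 m to 67.9 m: V₃ = 9.91 × (67.9/25.9)^0.2621 = 9.91 × 1.2874 = 12.7585 kt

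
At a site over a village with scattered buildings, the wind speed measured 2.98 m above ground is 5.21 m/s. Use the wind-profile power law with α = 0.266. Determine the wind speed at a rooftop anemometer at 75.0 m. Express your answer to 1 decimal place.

Power-law profile: V₂ = V₁ · (z₂/z₁)^α
V₂ = 5.21 × (75.0/2.98)^0.266 = 5.21 × (25.1678)^0.266
    = 5.21 × 2.3584 = 12.2875 m/s

12.3 m/s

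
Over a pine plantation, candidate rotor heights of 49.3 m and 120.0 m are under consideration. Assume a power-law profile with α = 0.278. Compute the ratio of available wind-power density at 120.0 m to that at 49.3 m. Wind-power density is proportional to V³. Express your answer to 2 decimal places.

Speed ratio: V_B/V_A = (z_B/z_A)^α = (120.0/49.3)^0.278 = (2.4341)^0.278 = 1.28056
Power-density ratio: P_B/P_A = (V_B/V_A)³ = (1.28056)³ = 2.09992

2.10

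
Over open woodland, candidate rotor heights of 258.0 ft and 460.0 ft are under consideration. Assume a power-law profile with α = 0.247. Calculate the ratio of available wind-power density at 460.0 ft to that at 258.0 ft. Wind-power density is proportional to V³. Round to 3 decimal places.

Speed ratio: V_B/V_A = (z_B/z_A)^α = (460.0/258.0)^0.247 = (1.7829)^0.247 = 1.15354
Power-density ratio: P_B/P_A = (V_B/V_A)³ = (1.15354)³ = 1.53495

1.535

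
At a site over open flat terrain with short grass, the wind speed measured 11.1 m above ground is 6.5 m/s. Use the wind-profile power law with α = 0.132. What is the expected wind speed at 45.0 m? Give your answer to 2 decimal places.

Power-law profile: V₂ = V₁ · (z₂/z₁)^α
V₂ = 6.5 × (45.0/11.1)^0.132 = 6.5 × (4.0541)^0.132
    = 6.5 × 1.2029 = 7.8191 m/s

7.82 m/s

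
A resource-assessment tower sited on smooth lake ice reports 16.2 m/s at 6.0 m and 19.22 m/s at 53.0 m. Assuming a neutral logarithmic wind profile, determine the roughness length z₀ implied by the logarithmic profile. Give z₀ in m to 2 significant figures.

z₀ ≈ 0.000050 m

Log law: V(z) ∝ ln(z/z₀). With r = V₁/V₂ = 16.2/19.22 = 0.84287,
r · ln(z₂/z₀) = ln(z₁/z₀) ⇒ ln z₀ = (ln z₁ − r·ln z₂)/(1 − r)
ln z₀ = (1.79176 − 0.84287×3.97029) / 0.15713 = -9.8944
z₀ = exp(-9.8944) = 0.00005046 m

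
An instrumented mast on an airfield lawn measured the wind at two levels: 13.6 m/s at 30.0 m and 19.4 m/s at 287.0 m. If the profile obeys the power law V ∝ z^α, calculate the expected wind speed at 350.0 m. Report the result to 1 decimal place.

20.0 m/s

First find α: α = ln(V₂/V₁)/ln(z₂/z₁) = ln(19.4/13.6)/ln(287.0/30.0) = 0.35520/2.25828 = 0.1573
Extrapolate from 287.0 m to 350.0 m: V₃ = 19.4 × (350.0/287.0)^0.1573 = 19.4 × 1.0317 = 20.0151 m/s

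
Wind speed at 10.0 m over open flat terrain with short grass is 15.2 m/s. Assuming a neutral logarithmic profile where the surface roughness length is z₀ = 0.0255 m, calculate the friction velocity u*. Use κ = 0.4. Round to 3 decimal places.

Log law: V(z) = (u*/κ) · ln(z/z₀) ⇒ u* = κ · V / ln(z/z₀)
u* = 0.4 × 15.2 / ln(10.0/0.0255) = 0.4 × 15.2 / 5.9717
   = 6.0800 / 5.9717 = 1.0181 m/s

u* ≈ 1.018 m/s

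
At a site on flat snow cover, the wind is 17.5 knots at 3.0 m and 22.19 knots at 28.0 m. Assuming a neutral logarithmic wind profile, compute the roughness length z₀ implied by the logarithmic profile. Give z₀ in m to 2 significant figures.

Log law: V(z) ∝ ln(z/z₀). With r = V₁/V₂ = 17.5/22.19 = 0.78864,
r · ln(z₂/z₀) = ln(z₁/z₀) ⇒ ln z₀ = (ln z₁ − r·ln z₂)/(1 − r)
ln z₀ = (1.09861 − 0.78864×3.33220) / 0.21136 = -7.2357
z₀ = exp(-7.2357) = 0.0007204 m

z₀ ≈ 0.00072 m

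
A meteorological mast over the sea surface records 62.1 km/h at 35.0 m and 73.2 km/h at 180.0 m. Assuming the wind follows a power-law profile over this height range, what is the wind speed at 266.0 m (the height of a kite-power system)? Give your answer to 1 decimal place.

76.1 km/h

First find α: α = ln(V₂/V₁)/ln(z₂/z₁) = ln(73.2/62.1)/ln(180.0/35.0) = 0.16445/1.63761 = 0.1004
Extrapolate from 180.0 m to 266.0 m: V₃ = 73.2 × (266.0/180.0)^0.1004 = 73.2 × 1.0400 = 76.1278 km/h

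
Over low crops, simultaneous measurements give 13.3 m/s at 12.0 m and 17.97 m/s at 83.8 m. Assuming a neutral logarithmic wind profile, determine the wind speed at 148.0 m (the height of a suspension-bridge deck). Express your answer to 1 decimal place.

Log law: V ∝ ln(z/z₀). From the pair, with r = V₁/V₂ = 0.74012,
ln z₀ = (ln z₁ − r·ln z₂)/(1 − r) = (2.4849 − 0.74012×4.4284)/0.25988 = -3.0502 → z₀ = 0.04735 m
V₃ = V₁ · ln(z₃/z₀)/ln(z₁/z₀) = 13.3 × 8.0474/5.5351 = 19.3367 m/s

19.3 m/s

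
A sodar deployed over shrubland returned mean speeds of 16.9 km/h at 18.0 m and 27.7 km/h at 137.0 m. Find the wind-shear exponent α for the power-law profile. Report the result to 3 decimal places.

α ≈ 0.243

Power law: V₂/V₁ = (z₂/z₁)^α ⇒ α = ln(V₂/V₁) / ln(z₂/z₁)
α = ln(27.7/16.9) / ln(137.0/18.0) = ln(1.6391) / ln(7.6111)
  = 0.49412 / 2.02961 = 0.24346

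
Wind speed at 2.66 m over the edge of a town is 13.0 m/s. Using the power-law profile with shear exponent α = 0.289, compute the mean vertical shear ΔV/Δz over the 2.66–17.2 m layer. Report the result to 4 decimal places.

Power law: V₂ = V₁ · (z₂/z₁)^α = 13.0 × (6.4662)^0.289 = 22.2957 m/s
ΔV/Δz = (22.2957 − 13.0)/(17.2 − 2.66) = 9.2957/14.5400 = 0.63932 m/s/m

0.6393 m/s/m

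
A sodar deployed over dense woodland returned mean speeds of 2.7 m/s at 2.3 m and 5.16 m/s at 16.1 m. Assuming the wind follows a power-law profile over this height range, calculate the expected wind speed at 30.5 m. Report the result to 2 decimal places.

First find α: α = ln(V₂/V₁)/ln(z₂/z₁) = ln(5.16/2.7)/ln(16.1/2.3) = 0.64768/1.94591 = 0.3328
Extrapolate from 16.1 m to 30.5 m: V₃ = 5.16 × (30.5/16.1)^0.3328 = 5.16 × 1.2370 = 6.3827 m/s

6.38 m/s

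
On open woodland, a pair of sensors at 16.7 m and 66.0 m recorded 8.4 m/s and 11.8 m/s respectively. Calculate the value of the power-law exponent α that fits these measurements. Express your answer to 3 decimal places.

α ≈ 0.247

Power law: V₂/V₁ = (z₂/z₁)^α ⇒ α = ln(V₂/V₁) / ln(z₂/z₁)
α = ln(11.8/8.4) / ln(66.0/16.7) = ln(1.4048) / ln(3.9521)
  = 0.33987 / 1.37425 = 0.24731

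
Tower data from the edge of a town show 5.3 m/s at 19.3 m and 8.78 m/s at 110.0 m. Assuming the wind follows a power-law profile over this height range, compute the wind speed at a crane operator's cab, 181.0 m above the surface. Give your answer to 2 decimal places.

10.14 m/s

First find α: α = ln(V₂/V₁)/ln(z₂/z₁) = ln(8.78/5.3)/ln(110.0/19.3) = 0.50477/1.74038 = 0.2900
Extrapolate from 110.0 m to 181.0 m: V₃ = 8.78 × (181.0/110.0)^0.2900 = 8.78 × 1.1554 = 10.1444 m/s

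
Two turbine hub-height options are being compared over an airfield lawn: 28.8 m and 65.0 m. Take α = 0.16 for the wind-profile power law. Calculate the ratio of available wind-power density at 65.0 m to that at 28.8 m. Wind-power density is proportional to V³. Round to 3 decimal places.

1.478

Speed ratio: V_B/V_A = (z_B/z_A)^α = (65.0/28.8)^0.16 = (2.2569)^0.16 = 1.13910
Power-density ratio: P_B/P_A = (V_B/V_A)³ = (1.13910)³ = 1.47805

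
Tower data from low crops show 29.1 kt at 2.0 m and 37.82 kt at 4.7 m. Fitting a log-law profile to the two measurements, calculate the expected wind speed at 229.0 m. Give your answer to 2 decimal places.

Log law: V ∝ ln(z/z₀). From the pair, with r = V₁/V₂ = 0.76943,
ln z₀ = (ln z₁ − r·ln z₂)/(1 − r) = (0.6931 − 0.76943×1.5476)/0.23057 = -2.1582 → z₀ = 0.1155 m
V₃ = V₁ · ln(z₃/z₀)/ln(z₁/z₀) = 29.1 × 7.5919/2.8513 = 77.4814 kt

77.48 kt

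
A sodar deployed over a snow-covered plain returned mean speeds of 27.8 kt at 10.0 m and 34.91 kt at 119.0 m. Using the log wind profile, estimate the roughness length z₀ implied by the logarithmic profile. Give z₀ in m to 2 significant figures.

z₀ ≈ 0.00062 m

Log law: V(z) ∝ ln(z/z₀). With r = V₁/V₂ = 27.8/34.91 = 0.79633,
r · ln(z₂/z₀) = ln(z₁/z₀) ⇒ ln z₀ = (ln z₁ − r·ln z₂)/(1 − r)
ln z₀ = (2.30259 − 0.79633×4.77912) / 0.20367 = -7.3806
z₀ = exp(-7.3806) = 0.0006232 m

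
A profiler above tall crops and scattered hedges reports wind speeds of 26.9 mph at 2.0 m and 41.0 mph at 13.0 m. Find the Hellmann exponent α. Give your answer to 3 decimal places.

α ≈ 0.225

Power law: V₂/V₁ = (z₂/z₁)^α ⇒ α = ln(V₂/V₁) / ln(z₂/z₁)
α = ln(41.0/26.9) / ln(13.0/2.0) = ln(1.5242) / ln(6.5000)
  = 0.42145 / 1.87180 = 0.22516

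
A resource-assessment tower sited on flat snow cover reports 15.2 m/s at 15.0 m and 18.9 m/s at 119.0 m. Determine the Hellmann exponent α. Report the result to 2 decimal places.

Power law: V₂/V₁ = (z₂/z₁)^α ⇒ α = ln(V₂/V₁) / ln(z₂/z₁)
α = ln(18.9/15.2) / ln(119.0/15.0) = ln(1.2434) / ln(7.9333)
  = 0.21787 / 2.07107 = 0.10519

α ≈ 0.11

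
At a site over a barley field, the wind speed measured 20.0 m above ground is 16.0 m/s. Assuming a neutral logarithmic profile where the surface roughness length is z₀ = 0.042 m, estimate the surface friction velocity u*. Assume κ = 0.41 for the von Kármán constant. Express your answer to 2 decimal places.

u* ≈ 1.06 m/s

Log law: V(z) = (u*/κ) · ln(z/z₀) ⇒ u* = κ · V / ln(z/z₀)
u* = 0.41 × 16.0 / ln(20.0/0.042) = 0.41 × 16.0 / 6.1658
   = 6.5600 / 6.1658 = 1.0639 m/s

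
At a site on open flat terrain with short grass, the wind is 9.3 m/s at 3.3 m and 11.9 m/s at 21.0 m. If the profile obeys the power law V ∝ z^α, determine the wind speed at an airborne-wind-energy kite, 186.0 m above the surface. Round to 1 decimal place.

First find α: α = ln(V₂/V₁)/ln(z₂/z₁) = ln(11.9/9.3)/ln(21.0/3.3) = 0.24652/1.85060 = 0.1332
Extrapolate from 21.0 m to 186.0 m: V₃ = 11.9 × (186.0/21.0)^0.1332 = 11.9 × 1.3372 = 15.9125 m/s

15.9 m/s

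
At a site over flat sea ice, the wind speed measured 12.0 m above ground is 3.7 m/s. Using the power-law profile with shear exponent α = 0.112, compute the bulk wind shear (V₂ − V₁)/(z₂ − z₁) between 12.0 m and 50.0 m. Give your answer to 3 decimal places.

Power law: V₂ = V₁ · (z₂/z₁)^α = 3.7 × (4.1667)^0.112 = 4.3413 m/s
ΔV/Δz = (4.3413 − 3.7)/(50.0 − 12.0) = 0.6413/38.0000 = 0.01688 m/s/m

0.017 m/s/m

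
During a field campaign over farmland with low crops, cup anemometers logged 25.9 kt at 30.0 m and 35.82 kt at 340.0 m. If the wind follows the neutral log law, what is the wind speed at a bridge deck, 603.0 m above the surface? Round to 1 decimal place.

38.2 kt

Log law: V ∝ ln(z/z₀). From the pair, with r = V₁/V₂ = 0.72306,
ln z₀ = (ln z₁ − r·ln z₂)/(1 − r) = (3.4012 − 0.72306×5.8289)/0.27694 = -2.9374 → z₀ = 0.05300 m
V₃ = V₁ · ln(z₃/z₀)/ln(z₁/z₀) = 25.9 × 9.3393/6.3386 = 38.1612 kt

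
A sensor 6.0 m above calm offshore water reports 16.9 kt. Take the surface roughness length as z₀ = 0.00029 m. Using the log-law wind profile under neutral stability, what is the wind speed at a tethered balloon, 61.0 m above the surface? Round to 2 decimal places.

Log law: V(z) ∝ ln(z/z₀), so V₂/V₁ = ln(z₂/z₀) / ln(z₁/z₀).
ln(61.0/0.00029) = 12.2565, ln(6.0/0.00029) = 9.9374
V₂ = 16.9 × 12.2565/9.9374 = 16.9 × 1.2334 = 20.8440 kt

20.84 kt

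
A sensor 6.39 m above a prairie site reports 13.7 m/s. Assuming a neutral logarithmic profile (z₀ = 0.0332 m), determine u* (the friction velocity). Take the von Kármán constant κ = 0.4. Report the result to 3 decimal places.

Log law: V(z) = (u*/κ) · ln(z/z₀) ⇒ u* = κ · V / ln(z/z₀)
u* = 0.4 × 13.7 / ln(6.39/0.0332) = 0.4 × 13.7 / 5.2599
   = 5.4800 / 5.2599 = 1.0418 m/s

u* ≈ 1.042 m/s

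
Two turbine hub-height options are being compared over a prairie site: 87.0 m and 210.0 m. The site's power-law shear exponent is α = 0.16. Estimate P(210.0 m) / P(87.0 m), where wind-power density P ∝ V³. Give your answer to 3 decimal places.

1.526

Speed ratio: V_B/V_A = (z_B/z_A)^α = (210.0/87.0)^0.16 = (2.4138)^0.16 = 1.15142
Power-density ratio: P_B/P_A = (V_B/V_A)³ = (1.15142)³ = 1.52650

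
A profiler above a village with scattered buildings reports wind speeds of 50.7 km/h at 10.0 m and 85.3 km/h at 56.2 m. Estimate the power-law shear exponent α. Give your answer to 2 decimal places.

α ≈ 0.30

Power law: V₂/V₁ = (z₂/z₁)^α ⇒ α = ln(V₂/V₁) / ln(z₂/z₁)
α = ln(85.3/50.7) / ln(56.2/10.0) = ln(1.6824) / ln(5.6200)
  = 0.52025 / 1.72633 = 0.30136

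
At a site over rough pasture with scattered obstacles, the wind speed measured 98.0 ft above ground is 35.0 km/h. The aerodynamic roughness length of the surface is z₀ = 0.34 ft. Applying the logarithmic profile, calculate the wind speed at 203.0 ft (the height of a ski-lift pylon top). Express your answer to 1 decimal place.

39.5 km/h

Log law: V(z) ∝ ln(z/z₀), so V₂/V₁ = ln(z₂/z₀) / ln(z₁/z₀).
ln(203.0/0.34) = 6.3920, ln(98.0/0.34) = 5.6638
V₂ = 35.0 × 6.3920/5.6638 = 35.0 × 1.1286 = 39.5002 km/h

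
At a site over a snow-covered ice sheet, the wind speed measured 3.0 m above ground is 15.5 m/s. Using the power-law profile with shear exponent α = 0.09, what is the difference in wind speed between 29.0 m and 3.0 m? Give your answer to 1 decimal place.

3.5 m/s

Power law: V₂ = V₁ · (z₂/z₁)^α = 15.5 × (9.6667)^0.09 = 19.0111 m/s
ΔV = 19.0111 − 15.5 = 3.5111 m/s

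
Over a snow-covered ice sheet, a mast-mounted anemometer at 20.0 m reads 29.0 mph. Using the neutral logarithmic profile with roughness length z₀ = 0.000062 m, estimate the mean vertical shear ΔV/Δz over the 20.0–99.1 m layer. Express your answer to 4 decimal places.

0.0463 mph/m

Log law: V₂ = V₁ · ln(z₂/z₀)/ln(z₁/z₀) = 29.0 × 14.2845/12.6841 = 32.6590 mph
ΔV/Δz = (32.6590 − 29.0)/(99.1 − 20.0) = 3.6590/79.1000 = 0.04626 mph/m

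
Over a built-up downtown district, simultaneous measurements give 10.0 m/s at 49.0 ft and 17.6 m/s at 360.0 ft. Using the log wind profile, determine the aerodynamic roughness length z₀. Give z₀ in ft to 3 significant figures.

Log law: V(z) ∝ ln(z/z₀). With r = V₁/V₂ = 10.0/17.6 = 0.56818,
r · ln(z₂/z₀) = ln(z₁/z₀) ⇒ ln z₀ = (ln z₁ − r·ln z₂)/(1 − r)
ln z₀ = (3.89182 − 0.56818×5.88610) / 0.43182 = 1.2678
z₀ = exp(1.2678) = 3.553 ft

z₀ ≈ 3.55 ft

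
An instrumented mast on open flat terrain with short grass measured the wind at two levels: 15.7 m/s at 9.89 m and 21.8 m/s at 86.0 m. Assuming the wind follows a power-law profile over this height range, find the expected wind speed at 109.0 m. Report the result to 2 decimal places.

22.60 m/s

First find α: α = ln(V₂/V₁)/ln(z₂/z₁) = ln(21.8/15.7)/ln(86.0/9.89) = 0.32825/2.16282 = 0.1518
Extrapolate from 86.0 m to 109.0 m: V₃ = 21.8 × (109.0/86.0)^0.1518 = 21.8 × 1.0366 = 22.5984 m/s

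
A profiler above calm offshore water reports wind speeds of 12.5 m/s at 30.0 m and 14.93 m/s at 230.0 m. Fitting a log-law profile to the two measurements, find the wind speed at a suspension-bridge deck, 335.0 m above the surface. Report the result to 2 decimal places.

Log law: V ∝ ln(z/z₀). From the pair, with r = V₁/V₂ = 0.83724,
ln z₀ = (ln z₁ − r·ln z₂)/(1 − r) = (3.4012 − 0.83724×5.4381)/0.16276 = -7.0766 → z₀ = 0.0008446 m
V₃ = V₁ · ln(z₃/z₀)/ln(z₁/z₀) = 12.5 × 12.8907/10.4778 = 15.3786 m/s

15.38 m/s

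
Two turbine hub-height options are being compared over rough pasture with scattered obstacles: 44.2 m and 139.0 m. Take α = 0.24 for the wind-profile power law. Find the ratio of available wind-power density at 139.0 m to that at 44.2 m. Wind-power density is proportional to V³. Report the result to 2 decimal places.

Speed ratio: V_B/V_A = (z_B/z_A)^α = (139.0/44.2)^0.24 = (3.1448)^0.24 = 1.31650
Power-density ratio: P_B/P_A = (V_B/V_A)³ = (1.31650)³ = 2.28174

2.28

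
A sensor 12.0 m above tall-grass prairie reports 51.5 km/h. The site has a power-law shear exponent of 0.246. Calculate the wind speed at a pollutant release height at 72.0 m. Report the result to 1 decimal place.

Power-law profile: V₂ = V₁ · (z₂/z₁)^α
V₂ = 51.5 × (72.0/12.0)^0.246 = 51.5 × (6.0000)^0.246
    = 51.5 × 1.5539 = 80.0262 km/h

80.0 km/h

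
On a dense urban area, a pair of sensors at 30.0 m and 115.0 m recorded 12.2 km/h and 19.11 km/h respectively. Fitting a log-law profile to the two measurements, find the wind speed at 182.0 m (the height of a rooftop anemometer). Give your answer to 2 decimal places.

21.47 km/h

Log law: V ∝ ln(z/z₀). From the pair, with r = V₁/V₂ = 0.63841,
ln z₀ = (ln z₁ − r·ln z₂)/(1 − r) = (3.4012 − 0.63841×4.7449)/0.36159 = 1.0288 → z₀ = 2.798 m
V₃ = V₁ · ln(z₃/z₀)/ln(z₁/z₀) = 12.2 × 4.1752/2.3724 = 21.4707 km/h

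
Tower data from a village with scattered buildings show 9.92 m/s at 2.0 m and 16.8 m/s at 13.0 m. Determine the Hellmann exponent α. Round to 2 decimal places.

α ≈ 0.28

Power law: V₂/V₁ = (z₂/z₁)^α ⇒ α = ln(V₂/V₁) / ln(z₂/z₁)
α = ln(16.8/9.92) / ln(13.0/2.0) = ln(1.6935) / ln(6.5000)
  = 0.52683 / 1.87180 = 0.28145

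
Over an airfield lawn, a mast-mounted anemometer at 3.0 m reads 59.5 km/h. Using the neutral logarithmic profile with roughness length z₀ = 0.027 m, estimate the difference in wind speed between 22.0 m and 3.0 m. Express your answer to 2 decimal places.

25.17 km/h

Log law: V₂ = V₁ · ln(z₂/z₀)/ln(z₁/z₀) = 59.5 × 6.7030/4.7105 = 84.6669 km/h
ΔV = 84.6669 − 59.5 = 25.1669 km/h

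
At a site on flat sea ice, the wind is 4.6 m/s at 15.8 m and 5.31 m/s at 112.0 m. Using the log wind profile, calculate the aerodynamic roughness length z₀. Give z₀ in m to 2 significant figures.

z₀ ≈ 0.000049 m

Log law: V(z) ∝ ln(z/z₀). With r = V₁/V₂ = 4.6/5.31 = 0.86629,
r · ln(z₂/z₀) = ln(z₁/z₀) ⇒ ln z₀ = (ln z₁ − r·ln z₂)/(1 − r)
ln z₀ = (2.76001 − 0.86629×4.71850) / 0.13371 = -9.9288
z₀ = exp(-9.9288) = 0.00004875 m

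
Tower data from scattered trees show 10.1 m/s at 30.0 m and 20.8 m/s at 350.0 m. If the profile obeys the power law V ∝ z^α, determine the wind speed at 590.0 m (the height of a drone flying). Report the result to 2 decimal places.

First find α: α = ln(V₂/V₁)/ln(z₂/z₁) = ln(20.8/10.1)/ln(350.0/30.0) = 0.72242/2.45674 = 0.2941
Extrapolate from 350.0 m to 590.0 m: V₃ = 20.8 × (590.0/350.0)^0.2941 = 20.8 × 1.1660 = 24.2522 m/s

24.25 m/s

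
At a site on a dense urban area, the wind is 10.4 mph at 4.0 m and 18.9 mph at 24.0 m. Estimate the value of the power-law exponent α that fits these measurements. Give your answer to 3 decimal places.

α ≈ 0.333

Power law: V₂/V₁ = (z₂/z₁)^α ⇒ α = ln(V₂/V₁) / ln(z₂/z₁)
α = ln(18.9/10.4) / ln(24.0/4.0) = ln(1.8173) / ln(6.0000)
  = 0.59736 / 1.79176 = 0.33339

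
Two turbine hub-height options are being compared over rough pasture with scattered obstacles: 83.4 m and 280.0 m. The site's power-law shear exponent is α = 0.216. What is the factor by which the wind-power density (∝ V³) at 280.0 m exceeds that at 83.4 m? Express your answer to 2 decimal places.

Speed ratio: V_B/V_A = (z_B/z_A)^α = (280.0/83.4)^0.216 = (3.3573)^0.216 = 1.29902
Power-density ratio: P_B/P_A = (V_B/V_A)³ = (1.29902)³ = 2.19201

2.19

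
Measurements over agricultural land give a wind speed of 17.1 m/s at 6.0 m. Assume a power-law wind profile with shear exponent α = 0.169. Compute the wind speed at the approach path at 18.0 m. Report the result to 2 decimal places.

20.59 m/s

Power-law profile: V₂ = V₁ · (z₂/z₁)^α
V₂ = 17.1 × (18.0/6.0)^0.169 = 17.1 × (3.0000)^0.169
    = 17.1 × 1.2040 = 20.5887 m/s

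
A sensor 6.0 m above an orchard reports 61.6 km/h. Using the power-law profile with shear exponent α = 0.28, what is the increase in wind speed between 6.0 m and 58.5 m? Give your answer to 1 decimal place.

Power law: V₂ = V₁ · (z₂/z₁)^α = 61.6 × (9.7500)^0.28 = 116.5472 km/h
ΔV = 116.5472 − 61.6 = 54.9472 km/h

54.9 km/h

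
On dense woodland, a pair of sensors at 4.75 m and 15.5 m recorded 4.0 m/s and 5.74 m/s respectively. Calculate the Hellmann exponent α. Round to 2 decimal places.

α ≈ 0.31

Power law: V₂/V₁ = (z₂/z₁)^α ⇒ α = ln(V₂/V₁) / ln(z₂/z₁)
α = ln(5.74/4.0) / ln(15.5/4.75) = ln(1.4350) / ln(3.2632)
  = 0.36116 / 1.18270 = 0.30537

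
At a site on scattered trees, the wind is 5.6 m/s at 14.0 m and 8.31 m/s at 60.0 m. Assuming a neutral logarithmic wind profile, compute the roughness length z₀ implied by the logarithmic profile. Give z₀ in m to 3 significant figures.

Log law: V(z) ∝ ln(z/z₀). With r = V₁/V₂ = 5.6/8.31 = 0.67389,
r · ln(z₂/z₀) = ln(z₁/z₀) ⇒ ln z₀ = (ln z₁ − r·ln z₂)/(1 − r)
ln z₀ = (2.63906 − 0.67389×4.09434) / 0.32611 = -0.3682
z₀ = exp(-0.3682) = 0.6920 m

z₀ ≈ 0.692 m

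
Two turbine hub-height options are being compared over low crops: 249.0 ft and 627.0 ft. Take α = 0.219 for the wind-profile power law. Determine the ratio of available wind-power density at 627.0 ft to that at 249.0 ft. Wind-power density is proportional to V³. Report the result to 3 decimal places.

1.834

Speed ratio: V_B/V_A = (z_B/z_A)^α = (627.0/249.0)^0.219 = (2.5181)^0.219 = 1.22415
Power-density ratio: P_B/P_A = (V_B/V_A)³ = (1.22415)³ = 1.83443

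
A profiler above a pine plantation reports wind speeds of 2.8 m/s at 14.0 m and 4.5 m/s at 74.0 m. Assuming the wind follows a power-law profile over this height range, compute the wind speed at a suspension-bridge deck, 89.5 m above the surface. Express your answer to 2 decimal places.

4.75 m/s

First find α: α = ln(V₂/V₁)/ln(z₂/z₁) = ln(4.5/2.8)/ln(74.0/14.0) = 0.47446/1.66501 = 0.2850
Extrapolate from 74.0 m to 89.5 m: V₃ = 4.5 × (89.5/74.0)^0.2850 = 4.5 × 1.0557 = 4.7506 m/s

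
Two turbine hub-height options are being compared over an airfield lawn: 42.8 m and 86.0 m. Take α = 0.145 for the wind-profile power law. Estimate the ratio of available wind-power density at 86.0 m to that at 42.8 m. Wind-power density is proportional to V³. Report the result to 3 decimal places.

1.355

Speed ratio: V_B/V_A = (z_B/z_A)^α = (86.0/42.8)^0.145 = (2.0093)^0.145 = 1.10648
Power-density ratio: P_B/P_A = (V_B/V_A)³ = (1.10648)³ = 1.35466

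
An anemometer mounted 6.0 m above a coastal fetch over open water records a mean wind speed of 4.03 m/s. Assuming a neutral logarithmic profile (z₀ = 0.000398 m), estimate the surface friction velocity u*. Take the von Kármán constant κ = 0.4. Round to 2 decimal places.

Log law: V(z) = (u*/κ) · ln(z/z₀) ⇒ u* = κ · V / ln(z/z₀)
u* = 0.4 × 4.03 / ln(6.0/0.000398) = 0.4 × 4.03 / 9.6208
   = 1.6120 / 9.6208 = 0.1676 m/s

u* ≈ 0.17 m/s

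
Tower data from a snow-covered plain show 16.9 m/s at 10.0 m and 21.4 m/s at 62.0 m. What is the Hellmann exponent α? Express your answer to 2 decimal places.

α ≈ 0.13

Power law: V₂/V₁ = (z₂/z₁)^α ⇒ α = ln(V₂/V₁) / ln(z₂/z₁)
α = ln(21.4/16.9) / ln(62.0/10.0) = ln(1.2663) / ln(6.2000)
  = 0.23608 / 1.82455 = 0.12939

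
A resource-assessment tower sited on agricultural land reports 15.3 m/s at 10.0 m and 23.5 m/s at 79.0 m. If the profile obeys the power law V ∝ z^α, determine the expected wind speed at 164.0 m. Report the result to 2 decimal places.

First find α: α = ln(V₂/V₁)/ln(z₂/z₁) = ln(23.5/15.3)/ln(79.0/10.0) = 0.42915/2.06686 = 0.2076
Extrapolate from 79.0 m to 164.0 m: V₃ = 23.5 × (164.0/79.0)^0.2076 = 23.5 × 1.1638 = 27.3484 m/s

27.35 m/s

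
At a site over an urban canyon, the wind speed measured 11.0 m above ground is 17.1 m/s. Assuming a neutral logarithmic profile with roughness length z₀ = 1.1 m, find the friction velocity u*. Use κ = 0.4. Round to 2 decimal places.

Log law: V(z) = (u*/κ) · ln(z/z₀) ⇒ u* = κ · V / ln(z/z₀)
u* = 0.4 × 17.1 / ln(11.0/1.1) = 0.4 × 17.1 / 2.3026
   = 6.8400 / 2.3026 = 2.9706 m/s

u* ≈ 2.97 m/s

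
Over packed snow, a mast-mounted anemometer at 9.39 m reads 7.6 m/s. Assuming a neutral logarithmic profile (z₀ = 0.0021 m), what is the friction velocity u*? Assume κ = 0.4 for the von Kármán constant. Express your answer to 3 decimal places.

u* ≈ 0.362 m/s

Log law: V(z) = (u*/κ) · ln(z/z₀) ⇒ u* = κ · V / ln(z/z₀)
u* = 0.4 × 7.6 / ln(9.39/0.0021) = 0.4 × 7.6 / 8.4055
   = 3.0400 / 8.4055 = 0.3617 m/s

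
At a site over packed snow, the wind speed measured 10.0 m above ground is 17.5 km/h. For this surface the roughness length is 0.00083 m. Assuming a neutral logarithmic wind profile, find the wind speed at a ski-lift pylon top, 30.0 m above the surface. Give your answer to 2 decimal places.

Log law: V(z) ∝ ln(z/z₀), so V₂/V₁ = ln(z₂/z₀) / ln(z₁/z₀).
ln(30.0/0.00083) = 10.4953, ln(10.0/0.00083) = 9.3967
V₂ = 17.5 × 10.4953/9.3967 = 17.5 × 1.1169 = 19.5460 km/h

19.55 km/h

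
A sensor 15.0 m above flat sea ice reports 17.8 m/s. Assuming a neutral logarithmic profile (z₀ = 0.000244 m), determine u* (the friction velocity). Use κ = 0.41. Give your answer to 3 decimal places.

u* ≈ 0.662 m/s

Log law: V(z) = (u*/κ) · ln(z/z₀) ⇒ u* = κ · V / ln(z/z₀)
u* = 0.41 × 17.8 / ln(15.0/0.000244) = 0.41 × 17.8 / 11.0264
   = 7.2980 / 11.0264 = 0.6619 m/s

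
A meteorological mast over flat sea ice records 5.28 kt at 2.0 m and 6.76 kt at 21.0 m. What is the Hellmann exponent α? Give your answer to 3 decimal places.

α ≈ 0.105

Power law: V₂/V₁ = (z₂/z₁)^α ⇒ α = ln(V₂/V₁) / ln(z₂/z₁)
α = ln(6.76/5.28) / ln(21.0/2.0) = ln(1.2803) / ln(10.5000)
  = 0.24710 / 2.35138 = 0.10509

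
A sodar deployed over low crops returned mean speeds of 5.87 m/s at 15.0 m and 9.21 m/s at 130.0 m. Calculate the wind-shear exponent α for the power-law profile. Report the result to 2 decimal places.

α ≈ 0.21

Power law: V₂/V₁ = (z₂/z₁)^α ⇒ α = ln(V₂/V₁) / ln(z₂/z₁)
α = ln(9.21/5.87) / ln(130.0/15.0) = ln(1.5690) / ln(8.6667)
  = 0.45044 / 2.15948 = 0.20858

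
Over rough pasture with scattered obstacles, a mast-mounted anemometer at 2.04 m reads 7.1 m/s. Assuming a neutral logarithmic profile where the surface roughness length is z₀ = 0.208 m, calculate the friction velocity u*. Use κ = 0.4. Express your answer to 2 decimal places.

u* ≈ 1.24 m/s

Log law: V(z) = (u*/κ) · ln(z/z₀) ⇒ u* = κ · V / ln(z/z₀)
u* = 0.4 × 7.1 / ln(2.04/0.208) = 0.4 × 7.1 / 2.2832
   = 2.8400 / 2.2832 = 1.2439 m/s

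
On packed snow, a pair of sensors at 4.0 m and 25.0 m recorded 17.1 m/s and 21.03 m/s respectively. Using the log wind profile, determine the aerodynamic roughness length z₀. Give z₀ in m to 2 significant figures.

Log law: V(z) ∝ ln(z/z₀). With r = V₁/V₂ = 17.1/21.03 = 0.81312,
r · ln(z₂/z₀) = ln(z₁/z₀) ⇒ ln z₀ = (ln z₁ − r·ln z₂)/(1 − r)
ln z₀ = (1.38629 − 0.81312×3.21888) / 0.18688 = -6.5875
z₀ = exp(-6.5875) = 0.001377 m

z₀ ≈ 0.0014 m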